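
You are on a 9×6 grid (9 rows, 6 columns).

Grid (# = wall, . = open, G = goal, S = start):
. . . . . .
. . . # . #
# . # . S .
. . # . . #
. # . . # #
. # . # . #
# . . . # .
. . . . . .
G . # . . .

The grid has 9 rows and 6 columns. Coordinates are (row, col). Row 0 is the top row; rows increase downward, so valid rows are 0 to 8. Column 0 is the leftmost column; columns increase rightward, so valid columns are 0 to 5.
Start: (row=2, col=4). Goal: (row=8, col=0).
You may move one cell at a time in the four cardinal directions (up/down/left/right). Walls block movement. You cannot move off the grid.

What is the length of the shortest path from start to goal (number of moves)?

BFS from (row=2, col=4) until reaching (row=8, col=0):
  Distance 0: (row=2, col=4)
  Distance 1: (row=1, col=4), (row=2, col=3), (row=2, col=5), (row=3, col=4)
  Distance 2: (row=0, col=4), (row=3, col=3)
  Distance 3: (row=0, col=3), (row=0, col=5), (row=4, col=3)
  Distance 4: (row=0, col=2), (row=4, col=2)
  Distance 5: (row=0, col=1), (row=1, col=2), (row=5, col=2)
  Distance 6: (row=0, col=0), (row=1, col=1), (row=6, col=2)
  Distance 7: (row=1, col=0), (row=2, col=1), (row=6, col=1), (row=6, col=3), (row=7, col=2)
  Distance 8: (row=3, col=1), (row=7, col=1), (row=7, col=3)
  Distance 9: (row=3, col=0), (row=7, col=0), (row=7, col=4), (row=8, col=1), (row=8, col=3)
  Distance 10: (row=4, col=0), (row=7, col=5), (row=8, col=0), (row=8, col=4)  <- goal reached here
One shortest path (10 moves): (row=2, col=4) -> (row=2, col=3) -> (row=3, col=3) -> (row=4, col=3) -> (row=4, col=2) -> (row=5, col=2) -> (row=6, col=2) -> (row=6, col=1) -> (row=7, col=1) -> (row=7, col=0) -> (row=8, col=0)

Answer: Shortest path length: 10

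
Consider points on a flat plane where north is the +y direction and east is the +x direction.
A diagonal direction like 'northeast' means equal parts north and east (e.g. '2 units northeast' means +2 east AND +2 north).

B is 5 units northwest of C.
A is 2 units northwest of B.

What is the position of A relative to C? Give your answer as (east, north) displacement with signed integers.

Place C at the origin (east=0, north=0).
  B is 5 units northwest of C: delta (east=-5, north=+5); B at (east=-5, north=5).
  A is 2 units northwest of B: delta (east=-2, north=+2); A at (east=-7, north=7).
Therefore A relative to C: (east=-7, north=7).

Answer: A is at (east=-7, north=7) relative to C.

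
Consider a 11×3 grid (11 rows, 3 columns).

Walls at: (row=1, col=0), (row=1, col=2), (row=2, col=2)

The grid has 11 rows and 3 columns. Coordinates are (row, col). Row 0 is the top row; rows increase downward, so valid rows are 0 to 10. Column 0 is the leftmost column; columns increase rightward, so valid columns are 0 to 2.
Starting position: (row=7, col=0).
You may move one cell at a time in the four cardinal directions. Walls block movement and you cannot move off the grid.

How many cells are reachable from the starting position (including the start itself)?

BFS flood-fill from (row=7, col=0):
  Distance 0: (row=7, col=0)
  Distance 1: (row=6, col=0), (row=7, col=1), (row=8, col=0)
  Distance 2: (row=5, col=0), (row=6, col=1), (row=7, col=2), (row=8, col=1), (row=9, col=0)
  Distance 3: (row=4, col=0), (row=5, col=1), (row=6, col=2), (row=8, col=2), (row=9, col=1), (row=10, col=0)
  Distance 4: (row=3, col=0), (row=4, col=1), (row=5, col=2), (row=9, col=2), (row=10, col=1)
  Distance 5: (row=2, col=0), (row=3, col=1), (row=4, col=2), (row=10, col=2)
  Distance 6: (row=2, col=1), (row=3, col=2)
  Distance 7: (row=1, col=1)
  Distance 8: (row=0, col=1)
  Distance 9: (row=0, col=0), (row=0, col=2)
Total reachable: 30 (grid has 30 open cells total)

Answer: Reachable cells: 30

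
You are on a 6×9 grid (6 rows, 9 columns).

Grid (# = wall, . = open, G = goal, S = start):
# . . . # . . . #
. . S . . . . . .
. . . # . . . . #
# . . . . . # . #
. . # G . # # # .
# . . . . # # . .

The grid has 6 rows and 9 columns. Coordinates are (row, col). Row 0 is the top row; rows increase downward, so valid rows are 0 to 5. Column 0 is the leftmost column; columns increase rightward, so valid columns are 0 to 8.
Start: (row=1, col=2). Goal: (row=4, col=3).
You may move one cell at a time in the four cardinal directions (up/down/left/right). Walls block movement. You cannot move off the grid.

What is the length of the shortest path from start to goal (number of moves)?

Answer: Shortest path length: 4

Derivation:
BFS from (row=1, col=2) until reaching (row=4, col=3):
  Distance 0: (row=1, col=2)
  Distance 1: (row=0, col=2), (row=1, col=1), (row=1, col=3), (row=2, col=2)
  Distance 2: (row=0, col=1), (row=0, col=3), (row=1, col=0), (row=1, col=4), (row=2, col=1), (row=3, col=2)
  Distance 3: (row=1, col=5), (row=2, col=0), (row=2, col=4), (row=3, col=1), (row=3, col=3)
  Distance 4: (row=0, col=5), (row=1, col=6), (row=2, col=5), (row=3, col=4), (row=4, col=1), (row=4, col=3)  <- goal reached here
One shortest path (4 moves): (row=1, col=2) -> (row=2, col=2) -> (row=3, col=2) -> (row=3, col=3) -> (row=4, col=3)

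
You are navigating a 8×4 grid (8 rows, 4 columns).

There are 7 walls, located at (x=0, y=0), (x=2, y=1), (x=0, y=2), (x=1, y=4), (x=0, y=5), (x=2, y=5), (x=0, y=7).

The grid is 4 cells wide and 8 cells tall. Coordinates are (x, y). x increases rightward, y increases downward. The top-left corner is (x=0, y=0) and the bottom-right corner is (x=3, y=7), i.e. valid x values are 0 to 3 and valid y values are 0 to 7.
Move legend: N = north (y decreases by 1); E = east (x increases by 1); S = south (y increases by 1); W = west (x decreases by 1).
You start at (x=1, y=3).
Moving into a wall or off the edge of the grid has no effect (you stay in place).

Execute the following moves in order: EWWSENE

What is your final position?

Start: (x=1, y=3)
  E (east): (x=1, y=3) -> (x=2, y=3)
  W (west): (x=2, y=3) -> (x=1, y=3)
  W (west): (x=1, y=3) -> (x=0, y=3)
  S (south): (x=0, y=3) -> (x=0, y=4)
  E (east): blocked, stay at (x=0, y=4)
  N (north): (x=0, y=4) -> (x=0, y=3)
  E (east): (x=0, y=3) -> (x=1, y=3)
Final: (x=1, y=3)

Answer: Final position: (x=1, y=3)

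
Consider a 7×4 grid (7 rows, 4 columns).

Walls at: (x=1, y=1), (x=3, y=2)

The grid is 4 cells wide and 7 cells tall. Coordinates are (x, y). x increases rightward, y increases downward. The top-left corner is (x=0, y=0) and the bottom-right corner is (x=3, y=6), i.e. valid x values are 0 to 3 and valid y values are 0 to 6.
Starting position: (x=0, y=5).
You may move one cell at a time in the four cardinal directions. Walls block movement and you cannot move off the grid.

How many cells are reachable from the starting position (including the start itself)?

Answer: Reachable cells: 26

Derivation:
BFS flood-fill from (x=0, y=5):
  Distance 0: (x=0, y=5)
  Distance 1: (x=0, y=4), (x=1, y=5), (x=0, y=6)
  Distance 2: (x=0, y=3), (x=1, y=4), (x=2, y=5), (x=1, y=6)
  Distance 3: (x=0, y=2), (x=1, y=3), (x=2, y=4), (x=3, y=5), (x=2, y=6)
  Distance 4: (x=0, y=1), (x=1, y=2), (x=2, y=3), (x=3, y=4), (x=3, y=6)
  Distance 5: (x=0, y=0), (x=2, y=2), (x=3, y=3)
  Distance 6: (x=1, y=0), (x=2, y=1)
  Distance 7: (x=2, y=0), (x=3, y=1)
  Distance 8: (x=3, y=0)
Total reachable: 26 (grid has 26 open cells total)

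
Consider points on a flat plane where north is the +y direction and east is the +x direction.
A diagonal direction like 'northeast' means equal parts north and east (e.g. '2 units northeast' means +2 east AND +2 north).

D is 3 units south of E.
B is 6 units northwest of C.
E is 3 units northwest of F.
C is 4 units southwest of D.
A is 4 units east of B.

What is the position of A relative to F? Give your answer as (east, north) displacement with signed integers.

Place F at the origin (east=0, north=0).
  E is 3 units northwest of F: delta (east=-3, north=+3); E at (east=-3, north=3).
  D is 3 units south of E: delta (east=+0, north=-3); D at (east=-3, north=0).
  C is 4 units southwest of D: delta (east=-4, north=-4); C at (east=-7, north=-4).
  B is 6 units northwest of C: delta (east=-6, north=+6); B at (east=-13, north=2).
  A is 4 units east of B: delta (east=+4, north=+0); A at (east=-9, north=2).
Therefore A relative to F: (east=-9, north=2).

Answer: A is at (east=-9, north=2) relative to F.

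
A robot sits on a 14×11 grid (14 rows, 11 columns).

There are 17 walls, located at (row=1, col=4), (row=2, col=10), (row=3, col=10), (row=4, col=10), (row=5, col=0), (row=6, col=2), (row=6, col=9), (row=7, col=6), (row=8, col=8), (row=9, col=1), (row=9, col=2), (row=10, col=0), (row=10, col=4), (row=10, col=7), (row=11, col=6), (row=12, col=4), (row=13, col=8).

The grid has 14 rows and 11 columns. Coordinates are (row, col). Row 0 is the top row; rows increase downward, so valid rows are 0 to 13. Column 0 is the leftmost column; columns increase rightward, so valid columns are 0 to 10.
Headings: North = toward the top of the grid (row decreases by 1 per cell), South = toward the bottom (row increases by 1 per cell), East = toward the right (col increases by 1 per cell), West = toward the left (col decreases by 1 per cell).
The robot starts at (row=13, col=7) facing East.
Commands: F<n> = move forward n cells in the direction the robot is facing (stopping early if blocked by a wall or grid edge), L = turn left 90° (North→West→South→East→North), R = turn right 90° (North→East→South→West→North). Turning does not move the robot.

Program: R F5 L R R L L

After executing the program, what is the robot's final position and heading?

Start: (row=13, col=7), facing East
  R: turn right, now facing South
  F5: move forward 0/5 (blocked), now at (row=13, col=7)
  L: turn left, now facing East
  R: turn right, now facing South
  R: turn right, now facing West
  L: turn left, now facing South
  L: turn left, now facing East
Final: (row=13, col=7), facing East

Answer: Final position: (row=13, col=7), facing East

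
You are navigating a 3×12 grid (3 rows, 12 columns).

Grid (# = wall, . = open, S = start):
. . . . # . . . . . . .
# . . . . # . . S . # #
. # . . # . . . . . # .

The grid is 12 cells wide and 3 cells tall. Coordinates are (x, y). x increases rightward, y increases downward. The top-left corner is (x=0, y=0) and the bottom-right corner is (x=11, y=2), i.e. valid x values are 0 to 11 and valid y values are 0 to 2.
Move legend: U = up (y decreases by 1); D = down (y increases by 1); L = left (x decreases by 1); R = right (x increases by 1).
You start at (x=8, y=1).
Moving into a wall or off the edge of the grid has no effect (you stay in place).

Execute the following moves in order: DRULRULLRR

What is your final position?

Start: (x=8, y=1)
  D (down): (x=8, y=1) -> (x=8, y=2)
  R (right): (x=8, y=2) -> (x=9, y=2)
  U (up): (x=9, y=2) -> (x=9, y=1)
  L (left): (x=9, y=1) -> (x=8, y=1)
  R (right): (x=8, y=1) -> (x=9, y=1)
  U (up): (x=9, y=1) -> (x=9, y=0)
  L (left): (x=9, y=0) -> (x=8, y=0)
  L (left): (x=8, y=0) -> (x=7, y=0)
  R (right): (x=7, y=0) -> (x=8, y=0)
  R (right): (x=8, y=0) -> (x=9, y=0)
Final: (x=9, y=0)

Answer: Final position: (x=9, y=0)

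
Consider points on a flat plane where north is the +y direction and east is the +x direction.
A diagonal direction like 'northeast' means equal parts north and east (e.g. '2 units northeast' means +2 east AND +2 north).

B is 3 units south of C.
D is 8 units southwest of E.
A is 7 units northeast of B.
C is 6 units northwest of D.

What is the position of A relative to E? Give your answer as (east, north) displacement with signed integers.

Answer: A is at (east=-7, north=2) relative to E.

Derivation:
Place E at the origin (east=0, north=0).
  D is 8 units southwest of E: delta (east=-8, north=-8); D at (east=-8, north=-8).
  C is 6 units northwest of D: delta (east=-6, north=+6); C at (east=-14, north=-2).
  B is 3 units south of C: delta (east=+0, north=-3); B at (east=-14, north=-5).
  A is 7 units northeast of B: delta (east=+7, north=+7); A at (east=-7, north=2).
Therefore A relative to E: (east=-7, north=2).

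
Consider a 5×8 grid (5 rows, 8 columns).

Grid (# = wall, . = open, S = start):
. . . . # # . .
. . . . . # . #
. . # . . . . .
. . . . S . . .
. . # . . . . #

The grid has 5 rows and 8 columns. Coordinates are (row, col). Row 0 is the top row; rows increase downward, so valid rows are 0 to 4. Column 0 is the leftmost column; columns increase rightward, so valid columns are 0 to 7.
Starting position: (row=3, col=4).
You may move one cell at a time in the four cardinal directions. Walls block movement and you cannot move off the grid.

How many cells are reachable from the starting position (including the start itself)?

BFS flood-fill from (row=3, col=4):
  Distance 0: (row=3, col=4)
  Distance 1: (row=2, col=4), (row=3, col=3), (row=3, col=5), (row=4, col=4)
  Distance 2: (row=1, col=4), (row=2, col=3), (row=2, col=5), (row=3, col=2), (row=3, col=6), (row=4, col=3), (row=4, col=5)
  Distance 3: (row=1, col=3), (row=2, col=6), (row=3, col=1), (row=3, col=7), (row=4, col=6)
  Distance 4: (row=0, col=3), (row=1, col=2), (row=1, col=6), (row=2, col=1), (row=2, col=7), (row=3, col=0), (row=4, col=1)
  Distance 5: (row=0, col=2), (row=0, col=6), (row=1, col=1), (row=2, col=0), (row=4, col=0)
  Distance 6: (row=0, col=1), (row=0, col=7), (row=1, col=0)
  Distance 7: (row=0, col=0)
Total reachable: 33 (grid has 33 open cells total)

Answer: Reachable cells: 33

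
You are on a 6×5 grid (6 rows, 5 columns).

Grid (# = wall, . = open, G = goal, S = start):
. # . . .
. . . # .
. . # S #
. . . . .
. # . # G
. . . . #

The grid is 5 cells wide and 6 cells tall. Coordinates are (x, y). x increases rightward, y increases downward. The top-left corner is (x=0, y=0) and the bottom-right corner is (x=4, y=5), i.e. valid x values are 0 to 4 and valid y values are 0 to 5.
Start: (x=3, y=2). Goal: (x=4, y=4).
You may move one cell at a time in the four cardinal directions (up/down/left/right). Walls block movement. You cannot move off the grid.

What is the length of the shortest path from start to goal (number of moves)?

Answer: Shortest path length: 3

Derivation:
BFS from (x=3, y=2) until reaching (x=4, y=4):
  Distance 0: (x=3, y=2)
  Distance 1: (x=3, y=3)
  Distance 2: (x=2, y=3), (x=4, y=3)
  Distance 3: (x=1, y=3), (x=2, y=4), (x=4, y=4)  <- goal reached here
One shortest path (3 moves): (x=3, y=2) -> (x=3, y=3) -> (x=4, y=3) -> (x=4, y=4)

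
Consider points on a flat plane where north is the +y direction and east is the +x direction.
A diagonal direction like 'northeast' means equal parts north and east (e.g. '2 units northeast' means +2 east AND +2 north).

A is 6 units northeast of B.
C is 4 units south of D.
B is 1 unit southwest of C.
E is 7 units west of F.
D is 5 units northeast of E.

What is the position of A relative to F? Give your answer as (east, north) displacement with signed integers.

Place F at the origin (east=0, north=0).
  E is 7 units west of F: delta (east=-7, north=+0); E at (east=-7, north=0).
  D is 5 units northeast of E: delta (east=+5, north=+5); D at (east=-2, north=5).
  C is 4 units south of D: delta (east=+0, north=-4); C at (east=-2, north=1).
  B is 1 unit southwest of C: delta (east=-1, north=-1); B at (east=-3, north=0).
  A is 6 units northeast of B: delta (east=+6, north=+6); A at (east=3, north=6).
Therefore A relative to F: (east=3, north=6).

Answer: A is at (east=3, north=6) relative to F.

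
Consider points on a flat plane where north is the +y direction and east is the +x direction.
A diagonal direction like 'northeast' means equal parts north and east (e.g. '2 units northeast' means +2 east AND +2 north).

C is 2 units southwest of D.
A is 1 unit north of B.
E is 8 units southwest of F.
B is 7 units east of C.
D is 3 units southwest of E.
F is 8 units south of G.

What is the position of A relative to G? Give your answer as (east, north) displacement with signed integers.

Answer: A is at (east=-6, north=-20) relative to G.

Derivation:
Place G at the origin (east=0, north=0).
  F is 8 units south of G: delta (east=+0, north=-8); F at (east=0, north=-8).
  E is 8 units southwest of F: delta (east=-8, north=-8); E at (east=-8, north=-16).
  D is 3 units southwest of E: delta (east=-3, north=-3); D at (east=-11, north=-19).
  C is 2 units southwest of D: delta (east=-2, north=-2); C at (east=-13, north=-21).
  B is 7 units east of C: delta (east=+7, north=+0); B at (east=-6, north=-21).
  A is 1 unit north of B: delta (east=+0, north=+1); A at (east=-6, north=-20).
Therefore A relative to G: (east=-6, north=-20).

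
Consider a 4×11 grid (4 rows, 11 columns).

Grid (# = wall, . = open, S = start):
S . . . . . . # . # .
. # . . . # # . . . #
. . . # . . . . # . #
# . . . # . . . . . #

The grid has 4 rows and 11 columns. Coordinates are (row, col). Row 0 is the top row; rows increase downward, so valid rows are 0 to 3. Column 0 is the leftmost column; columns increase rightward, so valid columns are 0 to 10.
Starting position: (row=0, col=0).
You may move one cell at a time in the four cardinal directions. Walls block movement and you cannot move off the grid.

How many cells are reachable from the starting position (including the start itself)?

BFS flood-fill from (row=0, col=0):
  Distance 0: (row=0, col=0)
  Distance 1: (row=0, col=1), (row=1, col=0)
  Distance 2: (row=0, col=2), (row=2, col=0)
  Distance 3: (row=0, col=3), (row=1, col=2), (row=2, col=1)
  Distance 4: (row=0, col=4), (row=1, col=3), (row=2, col=2), (row=3, col=1)
  Distance 5: (row=0, col=5), (row=1, col=4), (row=3, col=2)
  Distance 6: (row=0, col=6), (row=2, col=4), (row=3, col=3)
  Distance 7: (row=2, col=5)
  Distance 8: (row=2, col=6), (row=3, col=5)
  Distance 9: (row=2, col=7), (row=3, col=6)
  Distance 10: (row=1, col=7), (row=3, col=7)
  Distance 11: (row=1, col=8), (row=3, col=8)
  Distance 12: (row=0, col=8), (row=1, col=9), (row=3, col=9)
  Distance 13: (row=2, col=9)
Total reachable: 31 (grid has 32 open cells total)

Answer: Reachable cells: 31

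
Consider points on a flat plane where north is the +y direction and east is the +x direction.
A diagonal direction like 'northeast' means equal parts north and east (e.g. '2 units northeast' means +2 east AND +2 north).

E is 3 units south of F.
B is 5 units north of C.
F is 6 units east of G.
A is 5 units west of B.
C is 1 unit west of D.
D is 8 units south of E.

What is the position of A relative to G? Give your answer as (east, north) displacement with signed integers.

Answer: A is at (east=0, north=-6) relative to G.

Derivation:
Place G at the origin (east=0, north=0).
  F is 6 units east of G: delta (east=+6, north=+0); F at (east=6, north=0).
  E is 3 units south of F: delta (east=+0, north=-3); E at (east=6, north=-3).
  D is 8 units south of E: delta (east=+0, north=-8); D at (east=6, north=-11).
  C is 1 unit west of D: delta (east=-1, north=+0); C at (east=5, north=-11).
  B is 5 units north of C: delta (east=+0, north=+5); B at (east=5, north=-6).
  A is 5 units west of B: delta (east=-5, north=+0); A at (east=0, north=-6).
Therefore A relative to G: (east=0, north=-6).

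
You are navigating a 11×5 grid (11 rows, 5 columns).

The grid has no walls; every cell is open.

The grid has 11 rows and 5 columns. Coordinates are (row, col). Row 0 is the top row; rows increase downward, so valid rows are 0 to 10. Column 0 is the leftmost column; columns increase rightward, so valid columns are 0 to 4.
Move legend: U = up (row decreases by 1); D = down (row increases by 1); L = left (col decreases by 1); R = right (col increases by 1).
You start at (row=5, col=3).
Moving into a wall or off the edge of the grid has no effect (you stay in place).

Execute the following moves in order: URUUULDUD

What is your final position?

Answer: Final position: (row=2, col=3)

Derivation:
Start: (row=5, col=3)
  U (up): (row=5, col=3) -> (row=4, col=3)
  R (right): (row=4, col=3) -> (row=4, col=4)
  U (up): (row=4, col=4) -> (row=3, col=4)
  U (up): (row=3, col=4) -> (row=2, col=4)
  U (up): (row=2, col=4) -> (row=1, col=4)
  L (left): (row=1, col=4) -> (row=1, col=3)
  D (down): (row=1, col=3) -> (row=2, col=3)
  U (up): (row=2, col=3) -> (row=1, col=3)
  D (down): (row=1, col=3) -> (row=2, col=3)
Final: (row=2, col=3)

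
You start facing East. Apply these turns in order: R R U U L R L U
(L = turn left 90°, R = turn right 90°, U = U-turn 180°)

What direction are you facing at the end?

Answer: Final heading: North

Derivation:
Start: East
  R (right (90° clockwise)) -> South
  R (right (90° clockwise)) -> West
  U (U-turn (180°)) -> East
  U (U-turn (180°)) -> West
  L (left (90° counter-clockwise)) -> South
  R (right (90° clockwise)) -> West
  L (left (90° counter-clockwise)) -> South
  U (U-turn (180°)) -> North
Final: North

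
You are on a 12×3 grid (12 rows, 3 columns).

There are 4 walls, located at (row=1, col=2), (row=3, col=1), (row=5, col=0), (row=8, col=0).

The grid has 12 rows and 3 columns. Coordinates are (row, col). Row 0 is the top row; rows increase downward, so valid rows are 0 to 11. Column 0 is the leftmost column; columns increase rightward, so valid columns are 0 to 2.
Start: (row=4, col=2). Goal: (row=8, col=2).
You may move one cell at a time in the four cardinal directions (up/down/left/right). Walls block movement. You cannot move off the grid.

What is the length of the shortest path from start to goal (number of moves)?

Answer: Shortest path length: 4

Derivation:
BFS from (row=4, col=2) until reaching (row=8, col=2):
  Distance 0: (row=4, col=2)
  Distance 1: (row=3, col=2), (row=4, col=1), (row=5, col=2)
  Distance 2: (row=2, col=2), (row=4, col=0), (row=5, col=1), (row=6, col=2)
  Distance 3: (row=2, col=1), (row=3, col=0), (row=6, col=1), (row=7, col=2)
  Distance 4: (row=1, col=1), (row=2, col=0), (row=6, col=0), (row=7, col=1), (row=8, col=2)  <- goal reached here
One shortest path (4 moves): (row=4, col=2) -> (row=5, col=2) -> (row=6, col=2) -> (row=7, col=2) -> (row=8, col=2)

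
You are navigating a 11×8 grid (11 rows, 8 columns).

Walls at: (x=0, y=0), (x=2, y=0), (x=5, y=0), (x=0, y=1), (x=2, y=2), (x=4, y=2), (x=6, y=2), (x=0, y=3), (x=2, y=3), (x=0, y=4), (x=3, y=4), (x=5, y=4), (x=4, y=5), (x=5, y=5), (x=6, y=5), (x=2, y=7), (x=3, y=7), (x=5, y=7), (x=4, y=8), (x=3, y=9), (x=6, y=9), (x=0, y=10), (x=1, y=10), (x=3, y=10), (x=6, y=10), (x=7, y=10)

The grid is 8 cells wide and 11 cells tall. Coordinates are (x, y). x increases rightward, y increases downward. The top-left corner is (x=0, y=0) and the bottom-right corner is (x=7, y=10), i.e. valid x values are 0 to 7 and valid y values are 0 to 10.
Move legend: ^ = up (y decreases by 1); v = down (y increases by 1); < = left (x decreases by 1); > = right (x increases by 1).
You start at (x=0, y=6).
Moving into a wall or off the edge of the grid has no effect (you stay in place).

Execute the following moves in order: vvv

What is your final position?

Answer: Final position: (x=0, y=9)

Derivation:
Start: (x=0, y=6)
  v (down): (x=0, y=6) -> (x=0, y=7)
  v (down): (x=0, y=7) -> (x=0, y=8)
  v (down): (x=0, y=8) -> (x=0, y=9)
Final: (x=0, y=9)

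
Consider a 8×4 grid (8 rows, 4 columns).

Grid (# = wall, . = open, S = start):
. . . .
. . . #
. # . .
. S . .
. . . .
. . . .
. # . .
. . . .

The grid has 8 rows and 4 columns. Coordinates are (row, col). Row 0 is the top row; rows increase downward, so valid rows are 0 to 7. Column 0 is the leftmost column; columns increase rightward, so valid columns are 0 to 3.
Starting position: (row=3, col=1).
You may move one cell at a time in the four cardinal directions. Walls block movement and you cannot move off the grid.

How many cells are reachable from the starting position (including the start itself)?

BFS flood-fill from (row=3, col=1):
  Distance 0: (row=3, col=1)
  Distance 1: (row=3, col=0), (row=3, col=2), (row=4, col=1)
  Distance 2: (row=2, col=0), (row=2, col=2), (row=3, col=3), (row=4, col=0), (row=4, col=2), (row=5, col=1)
  Distance 3: (row=1, col=0), (row=1, col=2), (row=2, col=3), (row=4, col=3), (row=5, col=0), (row=5, col=2)
  Distance 4: (row=0, col=0), (row=0, col=2), (row=1, col=1), (row=5, col=3), (row=6, col=0), (row=6, col=2)
  Distance 5: (row=0, col=1), (row=0, col=3), (row=6, col=3), (row=7, col=0), (row=7, col=2)
  Distance 6: (row=7, col=1), (row=7, col=3)
Total reachable: 29 (grid has 29 open cells total)

Answer: Reachable cells: 29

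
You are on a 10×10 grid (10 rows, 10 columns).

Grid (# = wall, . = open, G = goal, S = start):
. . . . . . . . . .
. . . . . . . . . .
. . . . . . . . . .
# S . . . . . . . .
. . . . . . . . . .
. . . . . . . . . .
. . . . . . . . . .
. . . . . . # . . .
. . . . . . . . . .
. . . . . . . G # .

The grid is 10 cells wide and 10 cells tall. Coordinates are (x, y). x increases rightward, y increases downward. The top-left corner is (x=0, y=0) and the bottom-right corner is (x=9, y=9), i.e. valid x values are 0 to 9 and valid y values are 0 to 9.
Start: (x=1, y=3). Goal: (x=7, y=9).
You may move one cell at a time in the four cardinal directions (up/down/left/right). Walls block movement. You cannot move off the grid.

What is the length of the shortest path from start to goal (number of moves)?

BFS from (x=1, y=3) until reaching (x=7, y=9):
  Distance 0: (x=1, y=3)
  Distance 1: (x=1, y=2), (x=2, y=3), (x=1, y=4)
  Distance 2: (x=1, y=1), (x=0, y=2), (x=2, y=2), (x=3, y=3), (x=0, y=4), (x=2, y=4), (x=1, y=5)
  Distance 3: (x=1, y=0), (x=0, y=1), (x=2, y=1), (x=3, y=2), (x=4, y=3), (x=3, y=4), (x=0, y=5), (x=2, y=5), (x=1, y=6)
  Distance 4: (x=0, y=0), (x=2, y=0), (x=3, y=1), (x=4, y=2), (x=5, y=3), (x=4, y=4), (x=3, y=5), (x=0, y=6), (x=2, y=6), (x=1, y=7)
  Distance 5: (x=3, y=0), (x=4, y=1), (x=5, y=2), (x=6, y=3), (x=5, y=4), (x=4, y=5), (x=3, y=6), (x=0, y=7), (x=2, y=7), (x=1, y=8)
  Distance 6: (x=4, y=0), (x=5, y=1), (x=6, y=2), (x=7, y=3), (x=6, y=4), (x=5, y=5), (x=4, y=6), (x=3, y=7), (x=0, y=8), (x=2, y=8), (x=1, y=9)
  Distance 7: (x=5, y=0), (x=6, y=1), (x=7, y=2), (x=8, y=3), (x=7, y=4), (x=6, y=5), (x=5, y=6), (x=4, y=7), (x=3, y=8), (x=0, y=9), (x=2, y=9)
  Distance 8: (x=6, y=0), (x=7, y=1), (x=8, y=2), (x=9, y=3), (x=8, y=4), (x=7, y=5), (x=6, y=6), (x=5, y=7), (x=4, y=8), (x=3, y=9)
  Distance 9: (x=7, y=0), (x=8, y=1), (x=9, y=2), (x=9, y=4), (x=8, y=5), (x=7, y=6), (x=5, y=8), (x=4, y=9)
  Distance 10: (x=8, y=0), (x=9, y=1), (x=9, y=5), (x=8, y=6), (x=7, y=7), (x=6, y=8), (x=5, y=9)
  Distance 11: (x=9, y=0), (x=9, y=6), (x=8, y=7), (x=7, y=8), (x=6, y=9)
  Distance 12: (x=9, y=7), (x=8, y=8), (x=7, y=9)  <- goal reached here
One shortest path (12 moves): (x=1, y=3) -> (x=2, y=3) -> (x=3, y=3) -> (x=4, y=3) -> (x=5, y=3) -> (x=6, y=3) -> (x=7, y=3) -> (x=7, y=4) -> (x=7, y=5) -> (x=7, y=6) -> (x=7, y=7) -> (x=7, y=8) -> (x=7, y=9)

Answer: Shortest path length: 12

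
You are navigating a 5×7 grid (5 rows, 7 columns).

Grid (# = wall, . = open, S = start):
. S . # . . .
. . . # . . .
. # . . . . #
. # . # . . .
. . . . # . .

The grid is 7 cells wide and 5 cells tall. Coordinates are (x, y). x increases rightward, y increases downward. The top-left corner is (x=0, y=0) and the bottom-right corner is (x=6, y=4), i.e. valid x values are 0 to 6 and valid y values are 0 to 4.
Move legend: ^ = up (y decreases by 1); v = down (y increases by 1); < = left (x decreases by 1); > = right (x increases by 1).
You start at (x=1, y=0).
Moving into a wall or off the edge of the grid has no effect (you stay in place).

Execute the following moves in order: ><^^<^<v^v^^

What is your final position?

Answer: Final position: (x=0, y=0)

Derivation:
Start: (x=1, y=0)
  > (right): (x=1, y=0) -> (x=2, y=0)
  < (left): (x=2, y=0) -> (x=1, y=0)
  ^ (up): blocked, stay at (x=1, y=0)
  ^ (up): blocked, stay at (x=1, y=0)
  < (left): (x=1, y=0) -> (x=0, y=0)
  ^ (up): blocked, stay at (x=0, y=0)
  < (left): blocked, stay at (x=0, y=0)
  v (down): (x=0, y=0) -> (x=0, y=1)
  ^ (up): (x=0, y=1) -> (x=0, y=0)
  v (down): (x=0, y=0) -> (x=0, y=1)
  ^ (up): (x=0, y=1) -> (x=0, y=0)
  ^ (up): blocked, stay at (x=0, y=0)
Final: (x=0, y=0)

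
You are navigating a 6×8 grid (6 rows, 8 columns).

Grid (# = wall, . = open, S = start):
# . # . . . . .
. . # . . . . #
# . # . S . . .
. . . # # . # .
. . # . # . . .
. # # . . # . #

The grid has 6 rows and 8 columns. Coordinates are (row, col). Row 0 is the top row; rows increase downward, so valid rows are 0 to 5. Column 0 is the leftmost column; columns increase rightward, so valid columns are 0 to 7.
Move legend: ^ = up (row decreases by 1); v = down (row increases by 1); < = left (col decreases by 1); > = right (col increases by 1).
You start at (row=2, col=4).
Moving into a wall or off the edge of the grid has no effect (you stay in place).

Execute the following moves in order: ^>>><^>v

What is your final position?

Answer: Final position: (row=1, col=6)

Derivation:
Start: (row=2, col=4)
  ^ (up): (row=2, col=4) -> (row=1, col=4)
  > (right): (row=1, col=4) -> (row=1, col=5)
  > (right): (row=1, col=5) -> (row=1, col=6)
  > (right): blocked, stay at (row=1, col=6)
  < (left): (row=1, col=6) -> (row=1, col=5)
  ^ (up): (row=1, col=5) -> (row=0, col=5)
  > (right): (row=0, col=5) -> (row=0, col=6)
  v (down): (row=0, col=6) -> (row=1, col=6)
Final: (row=1, col=6)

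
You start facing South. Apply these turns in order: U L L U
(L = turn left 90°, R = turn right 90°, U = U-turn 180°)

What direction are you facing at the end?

Start: South
  U (U-turn (180°)) -> North
  L (left (90° counter-clockwise)) -> West
  L (left (90° counter-clockwise)) -> South
  U (U-turn (180°)) -> North
Final: North

Answer: Final heading: North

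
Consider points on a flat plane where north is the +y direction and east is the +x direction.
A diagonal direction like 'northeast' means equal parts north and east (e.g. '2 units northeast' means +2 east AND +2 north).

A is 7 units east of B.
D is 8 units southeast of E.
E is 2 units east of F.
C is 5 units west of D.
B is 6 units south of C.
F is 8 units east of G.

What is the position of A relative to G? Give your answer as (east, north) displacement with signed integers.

Place G at the origin (east=0, north=0).
  F is 8 units east of G: delta (east=+8, north=+0); F at (east=8, north=0).
  E is 2 units east of F: delta (east=+2, north=+0); E at (east=10, north=0).
  D is 8 units southeast of E: delta (east=+8, north=-8); D at (east=18, north=-8).
  C is 5 units west of D: delta (east=-5, north=+0); C at (east=13, north=-8).
  B is 6 units south of C: delta (east=+0, north=-6); B at (east=13, north=-14).
  A is 7 units east of B: delta (east=+7, north=+0); A at (east=20, north=-14).
Therefore A relative to G: (east=20, north=-14).

Answer: A is at (east=20, north=-14) relative to G.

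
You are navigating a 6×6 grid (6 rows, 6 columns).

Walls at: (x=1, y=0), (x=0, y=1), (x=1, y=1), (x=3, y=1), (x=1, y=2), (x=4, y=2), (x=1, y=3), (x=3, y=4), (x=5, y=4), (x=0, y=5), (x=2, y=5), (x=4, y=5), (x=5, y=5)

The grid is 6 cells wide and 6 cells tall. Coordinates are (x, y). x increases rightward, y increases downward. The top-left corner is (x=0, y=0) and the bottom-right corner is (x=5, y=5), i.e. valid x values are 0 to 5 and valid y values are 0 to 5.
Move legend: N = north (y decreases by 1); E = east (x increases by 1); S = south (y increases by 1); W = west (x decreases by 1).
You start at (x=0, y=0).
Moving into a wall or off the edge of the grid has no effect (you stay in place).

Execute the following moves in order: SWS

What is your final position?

Start: (x=0, y=0)
  S (south): blocked, stay at (x=0, y=0)
  W (west): blocked, stay at (x=0, y=0)
  S (south): blocked, stay at (x=0, y=0)
Final: (x=0, y=0)

Answer: Final position: (x=0, y=0)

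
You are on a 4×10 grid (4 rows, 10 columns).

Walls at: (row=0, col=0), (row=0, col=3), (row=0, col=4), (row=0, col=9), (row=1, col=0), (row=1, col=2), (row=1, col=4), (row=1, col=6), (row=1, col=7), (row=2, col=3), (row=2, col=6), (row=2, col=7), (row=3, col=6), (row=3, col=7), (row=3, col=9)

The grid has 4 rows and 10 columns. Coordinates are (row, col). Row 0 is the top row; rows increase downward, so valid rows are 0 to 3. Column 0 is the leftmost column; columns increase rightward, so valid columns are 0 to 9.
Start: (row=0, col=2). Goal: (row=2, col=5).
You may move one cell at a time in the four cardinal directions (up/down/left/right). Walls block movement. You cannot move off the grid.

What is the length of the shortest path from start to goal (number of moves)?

BFS from (row=0, col=2) until reaching (row=2, col=5):
  Distance 0: (row=0, col=2)
  Distance 1: (row=0, col=1)
  Distance 2: (row=1, col=1)
  Distance 3: (row=2, col=1)
  Distance 4: (row=2, col=0), (row=2, col=2), (row=3, col=1)
  Distance 5: (row=3, col=0), (row=3, col=2)
  Distance 6: (row=3, col=3)
  Distance 7: (row=3, col=4)
  Distance 8: (row=2, col=4), (row=3, col=5)
  Distance 9: (row=2, col=5)  <- goal reached here
One shortest path (9 moves): (row=0, col=2) -> (row=0, col=1) -> (row=1, col=1) -> (row=2, col=1) -> (row=2, col=2) -> (row=3, col=2) -> (row=3, col=3) -> (row=3, col=4) -> (row=3, col=5) -> (row=2, col=5)

Answer: Shortest path length: 9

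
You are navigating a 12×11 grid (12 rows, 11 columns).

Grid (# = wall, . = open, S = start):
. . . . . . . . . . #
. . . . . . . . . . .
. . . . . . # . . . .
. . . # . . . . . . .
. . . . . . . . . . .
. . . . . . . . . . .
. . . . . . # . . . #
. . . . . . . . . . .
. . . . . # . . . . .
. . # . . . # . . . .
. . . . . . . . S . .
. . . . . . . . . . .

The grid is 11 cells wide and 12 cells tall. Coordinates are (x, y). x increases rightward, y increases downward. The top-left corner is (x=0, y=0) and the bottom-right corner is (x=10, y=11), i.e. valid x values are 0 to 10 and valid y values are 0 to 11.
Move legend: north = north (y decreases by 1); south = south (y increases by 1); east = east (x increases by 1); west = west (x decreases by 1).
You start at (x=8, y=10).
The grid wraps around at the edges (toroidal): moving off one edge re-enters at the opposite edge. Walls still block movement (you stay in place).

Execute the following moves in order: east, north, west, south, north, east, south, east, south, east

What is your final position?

Answer: Final position: (x=0, y=11)

Derivation:
Start: (x=8, y=10)
  east (east): (x=8, y=10) -> (x=9, y=10)
  north (north): (x=9, y=10) -> (x=9, y=9)
  west (west): (x=9, y=9) -> (x=8, y=9)
  south (south): (x=8, y=9) -> (x=8, y=10)
  north (north): (x=8, y=10) -> (x=8, y=9)
  east (east): (x=8, y=9) -> (x=9, y=9)
  south (south): (x=9, y=9) -> (x=9, y=10)
  east (east): (x=9, y=10) -> (x=10, y=10)
  south (south): (x=10, y=10) -> (x=10, y=11)
  east (east): (x=10, y=11) -> (x=0, y=11)
Final: (x=0, y=11)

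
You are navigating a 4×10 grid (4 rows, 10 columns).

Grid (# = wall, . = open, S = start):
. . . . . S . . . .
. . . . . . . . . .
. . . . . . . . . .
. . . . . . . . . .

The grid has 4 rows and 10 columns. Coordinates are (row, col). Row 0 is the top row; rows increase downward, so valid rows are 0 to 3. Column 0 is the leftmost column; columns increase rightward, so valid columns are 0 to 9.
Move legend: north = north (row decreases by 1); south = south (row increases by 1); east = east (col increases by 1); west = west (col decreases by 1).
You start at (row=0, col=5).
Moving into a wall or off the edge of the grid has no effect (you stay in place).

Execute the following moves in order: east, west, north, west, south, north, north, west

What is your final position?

Start: (row=0, col=5)
  east (east): (row=0, col=5) -> (row=0, col=6)
  west (west): (row=0, col=6) -> (row=0, col=5)
  north (north): blocked, stay at (row=0, col=5)
  west (west): (row=0, col=5) -> (row=0, col=4)
  south (south): (row=0, col=4) -> (row=1, col=4)
  north (north): (row=1, col=4) -> (row=0, col=4)
  north (north): blocked, stay at (row=0, col=4)
  west (west): (row=0, col=4) -> (row=0, col=3)
Final: (row=0, col=3)

Answer: Final position: (row=0, col=3)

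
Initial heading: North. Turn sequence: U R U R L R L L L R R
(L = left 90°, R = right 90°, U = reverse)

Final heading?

Start: North
  U (U-turn (180°)) -> South
  R (right (90° clockwise)) -> West
  U (U-turn (180°)) -> East
  R (right (90° clockwise)) -> South
  L (left (90° counter-clockwise)) -> East
  R (right (90° clockwise)) -> South
  L (left (90° counter-clockwise)) -> East
  L (left (90° counter-clockwise)) -> North
  L (left (90° counter-clockwise)) -> West
  R (right (90° clockwise)) -> North
  R (right (90° clockwise)) -> East
Final: East

Answer: Final heading: East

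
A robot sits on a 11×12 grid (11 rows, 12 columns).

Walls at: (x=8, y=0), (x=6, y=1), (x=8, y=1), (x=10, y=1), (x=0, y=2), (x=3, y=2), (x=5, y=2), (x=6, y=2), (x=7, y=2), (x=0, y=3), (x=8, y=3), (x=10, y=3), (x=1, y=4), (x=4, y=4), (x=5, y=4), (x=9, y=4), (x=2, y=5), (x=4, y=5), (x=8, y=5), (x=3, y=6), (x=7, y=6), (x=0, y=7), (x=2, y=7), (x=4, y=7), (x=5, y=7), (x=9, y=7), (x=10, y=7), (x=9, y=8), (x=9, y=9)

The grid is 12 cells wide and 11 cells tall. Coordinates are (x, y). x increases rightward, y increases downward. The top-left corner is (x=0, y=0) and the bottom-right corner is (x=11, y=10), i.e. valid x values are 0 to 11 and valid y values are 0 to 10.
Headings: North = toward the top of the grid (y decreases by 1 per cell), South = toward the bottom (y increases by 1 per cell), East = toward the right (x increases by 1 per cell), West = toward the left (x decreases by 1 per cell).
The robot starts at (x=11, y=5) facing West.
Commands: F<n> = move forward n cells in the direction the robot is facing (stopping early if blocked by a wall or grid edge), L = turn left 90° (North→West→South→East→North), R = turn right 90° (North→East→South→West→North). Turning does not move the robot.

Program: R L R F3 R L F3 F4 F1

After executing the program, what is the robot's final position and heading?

Start: (x=11, y=5), facing West
  R: turn right, now facing North
  L: turn left, now facing West
  R: turn right, now facing North
  F3: move forward 3, now at (x=11, y=2)
  R: turn right, now facing East
  L: turn left, now facing North
  F3: move forward 2/3 (blocked), now at (x=11, y=0)
  F4: move forward 0/4 (blocked), now at (x=11, y=0)
  F1: move forward 0/1 (blocked), now at (x=11, y=0)
Final: (x=11, y=0), facing North

Answer: Final position: (x=11, y=0), facing North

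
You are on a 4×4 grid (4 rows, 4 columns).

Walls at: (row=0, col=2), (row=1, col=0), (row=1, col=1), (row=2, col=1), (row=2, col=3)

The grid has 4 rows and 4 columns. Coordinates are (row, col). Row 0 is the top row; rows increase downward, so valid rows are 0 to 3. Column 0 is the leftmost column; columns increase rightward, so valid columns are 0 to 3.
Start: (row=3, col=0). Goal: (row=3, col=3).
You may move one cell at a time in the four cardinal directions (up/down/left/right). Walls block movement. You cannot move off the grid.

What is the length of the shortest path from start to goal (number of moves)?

Answer: Shortest path length: 3

Derivation:
BFS from (row=3, col=0) until reaching (row=3, col=3):
  Distance 0: (row=3, col=0)
  Distance 1: (row=2, col=0), (row=3, col=1)
  Distance 2: (row=3, col=2)
  Distance 3: (row=2, col=2), (row=3, col=3)  <- goal reached here
One shortest path (3 moves): (row=3, col=0) -> (row=3, col=1) -> (row=3, col=2) -> (row=3, col=3)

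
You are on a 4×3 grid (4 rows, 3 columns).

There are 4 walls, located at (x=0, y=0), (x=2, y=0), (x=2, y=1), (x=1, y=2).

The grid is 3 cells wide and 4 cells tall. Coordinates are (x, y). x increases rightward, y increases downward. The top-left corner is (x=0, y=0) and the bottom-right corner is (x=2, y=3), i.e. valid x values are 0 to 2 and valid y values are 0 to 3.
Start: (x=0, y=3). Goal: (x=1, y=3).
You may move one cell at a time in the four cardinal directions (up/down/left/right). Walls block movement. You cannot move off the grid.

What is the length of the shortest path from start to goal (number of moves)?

Answer: Shortest path length: 1

Derivation:
BFS from (x=0, y=3) until reaching (x=1, y=3):
  Distance 0: (x=0, y=3)
  Distance 1: (x=0, y=2), (x=1, y=3)  <- goal reached here
One shortest path (1 moves): (x=0, y=3) -> (x=1, y=3)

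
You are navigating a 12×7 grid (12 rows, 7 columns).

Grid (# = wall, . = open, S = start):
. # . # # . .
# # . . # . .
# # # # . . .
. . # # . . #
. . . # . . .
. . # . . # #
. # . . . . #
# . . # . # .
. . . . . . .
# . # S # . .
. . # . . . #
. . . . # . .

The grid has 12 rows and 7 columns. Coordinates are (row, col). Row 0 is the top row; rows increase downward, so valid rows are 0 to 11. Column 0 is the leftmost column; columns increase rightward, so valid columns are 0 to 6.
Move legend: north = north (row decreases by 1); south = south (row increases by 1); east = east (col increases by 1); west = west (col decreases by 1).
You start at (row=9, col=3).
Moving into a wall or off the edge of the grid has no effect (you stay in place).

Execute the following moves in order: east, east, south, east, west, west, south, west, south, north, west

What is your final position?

Start: (row=9, col=3)
  east (east): blocked, stay at (row=9, col=3)
  east (east): blocked, stay at (row=9, col=3)
  south (south): (row=9, col=3) -> (row=10, col=3)
  east (east): (row=10, col=3) -> (row=10, col=4)
  west (west): (row=10, col=4) -> (row=10, col=3)
  west (west): blocked, stay at (row=10, col=3)
  south (south): (row=10, col=3) -> (row=11, col=3)
  west (west): (row=11, col=3) -> (row=11, col=2)
  south (south): blocked, stay at (row=11, col=2)
  north (north): blocked, stay at (row=11, col=2)
  west (west): (row=11, col=2) -> (row=11, col=1)
Final: (row=11, col=1)

Answer: Final position: (row=11, col=1)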